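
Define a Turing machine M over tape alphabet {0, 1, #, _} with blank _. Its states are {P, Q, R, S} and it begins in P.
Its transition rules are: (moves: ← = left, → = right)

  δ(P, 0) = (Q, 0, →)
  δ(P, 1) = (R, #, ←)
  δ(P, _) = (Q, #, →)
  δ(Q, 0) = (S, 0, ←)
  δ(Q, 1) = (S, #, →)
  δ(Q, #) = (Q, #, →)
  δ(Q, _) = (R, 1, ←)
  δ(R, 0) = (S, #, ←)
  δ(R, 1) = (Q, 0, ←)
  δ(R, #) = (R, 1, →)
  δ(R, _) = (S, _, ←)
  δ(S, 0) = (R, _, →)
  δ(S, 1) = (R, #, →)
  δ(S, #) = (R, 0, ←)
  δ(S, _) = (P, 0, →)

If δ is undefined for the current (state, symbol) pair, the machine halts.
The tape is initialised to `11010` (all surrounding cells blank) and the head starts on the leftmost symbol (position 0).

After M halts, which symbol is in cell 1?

#

P | __[1]1010   read 1 → write #, move ←, go to R
R | _[_]#1010   read _ → write _, move ←, go to S
S | [_]_#1010   read _ → write 0, move →, go to P
P | 0[_]#1010   read _ → write #, move →, go to Q
Q | 0#[#]1010   read # → write #, move →, go to Q
Q | 0##[1]010   read 1 → write #, move →, go to S
S | 0###[0]10   read 0 → write _, move →, go to R
R | 0###_[1]0   read 1 → write 0, move ←, go to Q
Q | 0###[_]00   read _ → write 1, move ←, go to R
R | 0##[#]100   read # → write 1, move →, go to R
R | 0##1[1]00   read 1 → write 0, move ←, go to Q
Q | 0##[1]000   read 1 → write #, move →, go to S
S | 0###[0]00   read 0 → write _, move →, go to R
R | 0###_[0]0   read 0 → write #, move ←, go to S
S | 0###[_]#0   read _ → write 0, move →, go to P
P | 0###0[#]0
Cell 1 holds # when M halts.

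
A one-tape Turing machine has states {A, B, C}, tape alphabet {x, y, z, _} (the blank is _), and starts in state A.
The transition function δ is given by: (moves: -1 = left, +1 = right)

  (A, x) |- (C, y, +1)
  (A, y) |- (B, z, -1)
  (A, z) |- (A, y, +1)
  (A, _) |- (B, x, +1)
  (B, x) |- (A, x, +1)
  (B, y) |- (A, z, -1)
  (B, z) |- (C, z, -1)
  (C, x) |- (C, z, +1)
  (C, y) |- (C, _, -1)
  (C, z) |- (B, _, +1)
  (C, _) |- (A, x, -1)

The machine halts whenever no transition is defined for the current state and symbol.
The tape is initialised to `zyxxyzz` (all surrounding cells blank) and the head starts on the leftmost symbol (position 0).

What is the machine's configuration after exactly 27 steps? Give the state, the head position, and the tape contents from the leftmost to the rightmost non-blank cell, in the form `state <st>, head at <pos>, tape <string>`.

state B, head at 3, tape yyz_zxzz

state=A head=0 tape=_[z]yxxyzz   (A,z)→(A,y,+1)
state=A head=1 tape=_y[y]xxyzz   (A,y)→(B,z,-1)
state=B head=0 tape=_[y]zxxyzz   (B,y)→(A,z,-1)
state=A head=-1 tape=[_]zzxxyzz   (A,_)→(B,x,+1)
state=B head=0 tape=x[z]zxxyzz   (B,z)→(C,z,-1)
state=C head=-1 tape=[x]zzxxyzz   (C,x)→(C,z,+1)
state=C head=0 tape=z[z]zxxyzz   (C,z)→(B,_,+1)
state=B head=1 tape=z_[z]xxyzz   (B,z)→(C,z,-1)
state=C head=0 tape=z[_]zxxyzz   (C,_)→(A,x,-1)
state=A head=-1 tape=[z]xzxxyzz   (A,z)→(A,y,+1)
state=A head=0 tape=y[x]zxxyzz   (A,x)→(C,y,+1)
state=C head=1 tape=yy[z]xxyzz   (C,z)→(B,_,+1)
state=B head=2 tape=yy_[x]xyzz   (B,x)→(A,x,+1)
state=A head=3 tape=yy_x[x]yzz   (A,x)→(C,y,+1)
state=C head=4 tape=yy_xy[y]zz   (C,y)→(C,_,-1)
state=C head=3 tape=yy_x[y]_zz   (C,y)→(C,_,-1)
state=C head=2 tape=yy_[x]__zz   (C,x)→(C,z,+1)
state=C head=3 tape=yy_z[_]_zz   (C,_)→(A,x,-1)
state=A head=2 tape=yy_[z]x_zz   (A,z)→(A,y,+1)
state=A head=3 tape=yy_y[x]_zz   (A,x)→(C,y,+1)
state=C head=4 tape=yy_yy[_]zz   (C,_)→(A,x,-1)
state=A head=3 tape=yy_y[y]xzz   (A,y)→(B,z,-1)
state=B head=2 tape=yy_[y]zxzz   (B,y)→(A,z,-1)
state=A head=1 tape=yy[_]zzxzz   (A,_)→(B,x,+1)
state=B head=2 tape=yyx[z]zxzz   (B,z)→(C,z,-1)
state=C head=1 tape=yy[x]zzxzz   (C,x)→(C,z,+1)
state=C head=2 tape=yyz[z]zxzz   (C,z)→(B,_,+1)
state=B head=3 tape=yyz_[z]xzz
After 27 steps: state B, head at 3, tape yyz_zxzz.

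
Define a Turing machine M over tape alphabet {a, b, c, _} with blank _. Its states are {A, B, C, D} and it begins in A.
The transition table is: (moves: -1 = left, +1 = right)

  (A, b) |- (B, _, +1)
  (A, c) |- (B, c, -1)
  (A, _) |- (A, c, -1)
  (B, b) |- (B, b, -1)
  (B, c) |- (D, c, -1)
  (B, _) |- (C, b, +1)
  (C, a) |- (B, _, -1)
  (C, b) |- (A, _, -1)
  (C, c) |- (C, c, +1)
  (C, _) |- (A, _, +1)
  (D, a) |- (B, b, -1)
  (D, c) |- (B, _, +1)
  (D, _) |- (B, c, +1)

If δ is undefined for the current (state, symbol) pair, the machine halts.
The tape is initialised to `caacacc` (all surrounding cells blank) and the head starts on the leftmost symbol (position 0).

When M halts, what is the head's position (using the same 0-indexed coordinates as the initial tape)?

-1

state=A head=0 tape=_[c]aacacc   (A,c)→(B,c,-1)
state=B head=-1 tape=[_]caacacc   (B,_)→(C,b,+1)
state=C head=0 tape=b[c]aacacc   (C,c)→(C,c,+1)
state=C head=1 tape=bc[a]acacc   (C,a)→(B,_,-1)
state=B head=0 tape=b[c]_acacc   (B,c)→(D,c,-1)
state=D head=-1 tape=[b]c_acacc
At halt the head is at cell -1.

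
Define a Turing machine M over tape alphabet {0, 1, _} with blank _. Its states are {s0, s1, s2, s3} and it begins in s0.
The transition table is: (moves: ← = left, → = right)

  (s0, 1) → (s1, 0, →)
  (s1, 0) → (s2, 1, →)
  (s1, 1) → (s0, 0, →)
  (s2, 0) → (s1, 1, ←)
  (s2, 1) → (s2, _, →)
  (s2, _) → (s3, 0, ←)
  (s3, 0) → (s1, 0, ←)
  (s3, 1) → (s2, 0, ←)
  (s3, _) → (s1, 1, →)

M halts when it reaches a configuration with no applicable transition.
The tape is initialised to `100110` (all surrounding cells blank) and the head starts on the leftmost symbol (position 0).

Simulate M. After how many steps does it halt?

14

state=s0 head=0 tape=[1]00110_   (s0,1)→(s1,0,→)
state=s1 head=1 tape=0[0]0110_   (s1,0)→(s2,1,→)
state=s2 head=2 tape=01[0]110_   (s2,0)→(s1,1,←)
state=s1 head=1 tape=0[1]1110_   (s1,1)→(s0,0,→)
state=s0 head=2 tape=00[1]110_   (s0,1)→(s1,0,→)
state=s1 head=3 tape=000[1]10_   (s1,1)→(s0,0,→)
state=s0 head=4 tape=0000[1]0_   (s0,1)→(s1,0,→)
state=s1 head=5 tape=00000[0]_   (s1,0)→(s2,1,→)
state=s2 head=6 tape=000001[_]   (s2,_)→(s3,0,←)
state=s3 head=5 tape=00000[1]0   (s3,1)→(s2,0,←)
state=s2 head=4 tape=0000[0]00   (s2,0)→(s1,1,←)
state=s1 head=3 tape=000[0]100   (s1,0)→(s2,1,→)
state=s2 head=4 tape=0001[1]00   (s2,1)→(s2,_,→)
state=s2 head=5 tape=0001_[0]0   (s2,0)→(s1,1,←)
state=s1 head=4 tape=0001[_]10
M halts after 14 transitions.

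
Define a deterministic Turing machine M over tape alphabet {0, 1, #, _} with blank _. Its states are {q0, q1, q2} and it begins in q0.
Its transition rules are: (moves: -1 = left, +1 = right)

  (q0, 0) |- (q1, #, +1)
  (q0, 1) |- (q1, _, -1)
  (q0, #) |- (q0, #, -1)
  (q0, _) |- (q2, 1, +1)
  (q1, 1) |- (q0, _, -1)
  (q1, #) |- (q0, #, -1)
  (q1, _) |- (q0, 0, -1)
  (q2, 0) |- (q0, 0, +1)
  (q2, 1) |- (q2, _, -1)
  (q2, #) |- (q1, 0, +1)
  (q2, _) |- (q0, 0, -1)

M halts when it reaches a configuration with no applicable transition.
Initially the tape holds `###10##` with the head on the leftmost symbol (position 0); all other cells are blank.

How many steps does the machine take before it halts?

q0 | ___[#]##10##   read # → write #, move -1, go to q0
q0 | __[_]###10##   read _ → write 1, move +1, go to q2
q2 | __1[#]##10##   read # → write 0, move +1, go to q1
q1 | __10[#]#10##   read # → write #, move -1, go to q0
q0 | __1[0]##10##   read 0 → write #, move +1, go to q1
q1 | __1#[#]#10##   read # → write #, move -1, go to q0
q0 | __1[#]##10##   read # → write #, move -1, go to q0
q0 | __[1]###10##   read 1 → write _, move -1, go to q1
q1 | _[_]_###10##   read _ → write 0, move -1, go to q0
q0 | [_]0_###10##   read _ → write 1, move +1, go to q2
q2 | 1[0]_###10##   read 0 → write 0, move +1, go to q0
q0 | 10[_]###10##   read _ → write 1, move +1, go to q2
q2 | 101[#]##10##   read # → write 0, move +1, go to q1
q1 | 1010[#]#10##   read # → write #, move -1, go to q0
q0 | 101[0]##10##   read 0 → write #, move +1, go to q1
q1 | 101#[#]#10##   read # → write #, move -1, go to q0
q0 | 101[#]##10##   read # → write #, move -1, go to q0
q0 | 10[1]###10##   read 1 → write _, move -1, go to q1
q1 | 1[0]_###10##
M halts after 18 transitions.

18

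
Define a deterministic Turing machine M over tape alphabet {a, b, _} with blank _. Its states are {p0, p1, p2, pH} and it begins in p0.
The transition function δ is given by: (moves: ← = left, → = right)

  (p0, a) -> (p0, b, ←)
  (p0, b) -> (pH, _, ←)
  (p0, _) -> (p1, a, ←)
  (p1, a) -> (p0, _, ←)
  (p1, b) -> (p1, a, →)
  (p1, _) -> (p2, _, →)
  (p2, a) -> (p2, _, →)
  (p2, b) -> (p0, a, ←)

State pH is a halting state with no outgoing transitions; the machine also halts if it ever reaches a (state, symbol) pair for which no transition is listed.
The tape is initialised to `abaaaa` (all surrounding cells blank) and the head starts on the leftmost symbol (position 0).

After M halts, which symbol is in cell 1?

state=p0 head=0 tape=__[a]baaaa_   (p0,a)→(p0,b,←)
state=p0 head=-1 tape=_[_]bbaaaa_   (p0,_)→(p1,a,←)
state=p1 head=-2 tape=[_]abbaaaa_   (p1,_)→(p2,_,→)
state=p2 head=-1 tape=_[a]bbaaaa_   (p2,a)→(p2,_,→)
state=p2 head=0 tape=__[b]baaaa_   (p2,b)→(p0,a,←)
state=p0 head=-1 tape=_[_]abaaaa_   (p0,_)→(p1,a,←)
state=p1 head=-2 tape=[_]aabaaaa_   (p1,_)→(p2,_,→)
state=p2 head=-1 tape=_[a]abaaaa_   (p2,a)→(p2,_,→)
state=p2 head=0 tape=__[a]baaaa_   (p2,a)→(p2,_,→)
state=p2 head=1 tape=___[b]aaaa_   (p2,b)→(p0,a,←)
state=p0 head=0 tape=__[_]aaaaa_   (p0,_)→(p1,a,←)
state=p1 head=-1 tape=_[_]aaaaaa_   (p1,_)→(p2,_,→)
state=p2 head=0 tape=__[a]aaaaa_   (p2,a)→(p2,_,→)
state=p2 head=1 tape=___[a]aaaa_   (p2,a)→(p2,_,→)
state=p2 head=2 tape=____[a]aaa_   (p2,a)→(p2,_,→)
state=p2 head=3 tape=_____[a]aa_   (p2,a)→(p2,_,→)
state=p2 head=4 tape=______[a]a_   (p2,a)→(p2,_,→)
state=p2 head=5 tape=_______[a]_   (p2,a)→(p2,_,→)
state=p2 head=6 tape=________[_]
Cell 1 holds _ when M halts.

_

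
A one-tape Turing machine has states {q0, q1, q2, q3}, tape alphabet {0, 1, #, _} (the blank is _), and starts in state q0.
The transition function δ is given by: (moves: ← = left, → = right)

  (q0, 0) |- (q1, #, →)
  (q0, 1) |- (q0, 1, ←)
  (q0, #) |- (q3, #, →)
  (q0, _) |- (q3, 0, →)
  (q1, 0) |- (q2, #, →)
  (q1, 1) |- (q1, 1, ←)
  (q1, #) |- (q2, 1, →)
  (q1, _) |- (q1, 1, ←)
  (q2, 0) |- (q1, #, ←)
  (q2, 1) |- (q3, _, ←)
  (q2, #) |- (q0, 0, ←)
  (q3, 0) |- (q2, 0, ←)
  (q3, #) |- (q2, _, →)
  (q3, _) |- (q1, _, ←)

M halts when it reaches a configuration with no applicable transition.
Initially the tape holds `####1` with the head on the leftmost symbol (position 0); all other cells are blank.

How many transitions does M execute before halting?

10

q0 | _[#]###1   read # → write #, move →, go to q3
q3 | _#[#]##1   read # → write _, move →, go to q2
q2 | _#_[#]#1   read # → write 0, move ←, go to q0
q0 | _#[_]0#1   read _ → write 0, move →, go to q3
q3 | _#0[0]#1   read 0 → write 0, move ←, go to q2
q2 | _#[0]0#1   read 0 → write #, move ←, go to q1
q1 | _[#]#0#1   read # → write 1, move →, go to q2
q2 | _1[#]0#1   read # → write 0, move ←, go to q0
q0 | _[1]00#1   read 1 → write 1, move ←, go to q0
q0 | [_]100#1   read _ → write 0, move →, go to q3
q3 | 0[1]00#1
M halts after 10 transitions.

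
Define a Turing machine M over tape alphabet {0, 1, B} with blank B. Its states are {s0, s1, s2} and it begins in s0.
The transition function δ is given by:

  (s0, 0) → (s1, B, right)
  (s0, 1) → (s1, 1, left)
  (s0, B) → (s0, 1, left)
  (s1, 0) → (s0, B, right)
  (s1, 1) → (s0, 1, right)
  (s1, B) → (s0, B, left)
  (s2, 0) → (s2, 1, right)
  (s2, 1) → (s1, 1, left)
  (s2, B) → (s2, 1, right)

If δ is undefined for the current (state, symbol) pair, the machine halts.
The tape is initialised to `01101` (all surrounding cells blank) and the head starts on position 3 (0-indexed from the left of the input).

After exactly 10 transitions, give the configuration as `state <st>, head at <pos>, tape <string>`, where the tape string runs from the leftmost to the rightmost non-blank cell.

state=s0 head=3 tape=011[0]1B   (s0,0)→(s1,B,right)
state=s1 head=4 tape=011B[1]B   (s1,1)→(s0,1,right)
state=s0 head=5 tape=011B1[B]   (s0,B)→(s0,1,left)
state=s0 head=4 tape=011B[1]1   (s0,1)→(s1,1,left)
state=s1 head=3 tape=011[B]11   (s1,B)→(s0,B,left)
state=s0 head=2 tape=01[1]B11   (s0,1)→(s1,1,left)
state=s1 head=1 tape=0[1]1B11   (s1,1)→(s0,1,right)
state=s0 head=2 tape=01[1]B11   (s0,1)→(s1,1,left)
state=s1 head=1 tape=0[1]1B11   (s1,1)→(s0,1,right)
state=s0 head=2 tape=01[1]B11   (s0,1)→(s1,1,left)
state=s1 head=1 tape=0[1]1B11
After 10 steps: state s1, head at 1, tape 011B11.

state s1, head at 1, tape 011B11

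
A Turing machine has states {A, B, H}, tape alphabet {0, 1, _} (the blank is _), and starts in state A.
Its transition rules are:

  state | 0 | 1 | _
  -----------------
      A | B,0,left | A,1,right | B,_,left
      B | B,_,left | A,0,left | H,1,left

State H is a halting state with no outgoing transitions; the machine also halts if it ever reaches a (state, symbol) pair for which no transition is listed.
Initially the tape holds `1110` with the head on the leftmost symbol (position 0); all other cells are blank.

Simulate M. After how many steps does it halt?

state=A head=0 tape=___[1]110   (A,1)→(A,1,right)
state=A head=1 tape=___1[1]10   (A,1)→(A,1,right)
state=A head=2 tape=___11[1]0   (A,1)→(A,1,right)
state=A head=3 tape=___111[0]   (A,0)→(B,0,left)
state=B head=2 tape=___11[1]0   (B,1)→(A,0,left)
state=A head=1 tape=___1[1]00   (A,1)→(A,1,right)
state=A head=2 tape=___11[0]0   (A,0)→(B,0,left)
state=B head=1 tape=___1[1]00   (B,1)→(A,0,left)
state=A head=0 tape=___[1]000   (A,1)→(A,1,right)
state=A head=1 tape=___1[0]00   (A,0)→(B,0,left)
state=B head=0 tape=___[1]000   (B,1)→(A,0,left)
state=A head=-1 tape=__[_]0000   (A,_)→(B,_,left)
state=B head=-2 tape=_[_]_0000   (B,_)→(H,1,left)
state=H head=-3 tape=[_]1_0000
M halts after 13 transitions.

13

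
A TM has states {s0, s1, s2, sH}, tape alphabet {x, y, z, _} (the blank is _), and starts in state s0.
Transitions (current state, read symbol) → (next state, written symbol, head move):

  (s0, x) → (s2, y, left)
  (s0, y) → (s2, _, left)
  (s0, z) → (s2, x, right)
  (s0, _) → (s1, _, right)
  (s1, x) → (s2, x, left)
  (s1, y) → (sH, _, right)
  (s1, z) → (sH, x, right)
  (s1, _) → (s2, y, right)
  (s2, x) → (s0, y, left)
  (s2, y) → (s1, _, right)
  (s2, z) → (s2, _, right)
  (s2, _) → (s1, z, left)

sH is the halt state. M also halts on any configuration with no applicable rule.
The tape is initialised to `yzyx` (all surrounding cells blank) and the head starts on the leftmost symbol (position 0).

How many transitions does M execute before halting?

s0 | __[y]zyx_   read y → write _, move left, go to s2
s2 | _[_]_zyx_   read _ → write z, move left, go to s1
s1 | [_]z_zyx_   read _ → write y, move right, go to s2
s2 | y[z]_zyx_   read z → write _, move right, go to s2
s2 | y_[_]zyx_   read _ → write z, move left, go to s1
s1 | y[_]zzyx_   read _ → write y, move right, go to s2
s2 | yy[z]zyx_   read z → write _, move right, go to s2
s2 | yy_[z]yx_   read z → write _, move right, go to s2
s2 | yy__[y]x_   read y → write _, move right, go to s1
s1 | yy___[x]_   read x → write x, move left, go to s2
s2 | yy__[_]x_   read _ → write z, move left, go to s1
s1 | yy_[_]zx_   read _ → write y, move right, go to s2
s2 | yy_y[z]x_   read z → write _, move right, go to s2
s2 | yy_y_[x]_   read x → write y, move left, go to s0
s0 | yy_y[_]y_   read _ → write _, move right, go to s1
s1 | yy_y_[y]_   read y → write _, move right, go to sH
sH | yy_y__[_]
M halts after 16 transitions.

16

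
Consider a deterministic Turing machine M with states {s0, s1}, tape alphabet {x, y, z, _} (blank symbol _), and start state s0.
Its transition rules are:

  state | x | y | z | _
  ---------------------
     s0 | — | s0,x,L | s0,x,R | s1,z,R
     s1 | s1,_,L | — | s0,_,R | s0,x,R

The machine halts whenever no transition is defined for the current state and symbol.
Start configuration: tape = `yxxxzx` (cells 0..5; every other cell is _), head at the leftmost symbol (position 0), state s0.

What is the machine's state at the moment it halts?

s0 | _[y]xxxzx   read y → write x, move L, go to s0
s0 | [_]xxxxzx   read _ → write z, move R, go to s1
s1 | z[x]xxxzx   read x → write _, move L, go to s1
s1 | [z]_xxxzx   read z → write _, move R, go to s0
s0 | _[_]xxxzx   read _ → write z, move R, go to s1
s1 | _z[x]xxzx   read x → write _, move L, go to s1
s1 | _[z]_xxzx   read z → write _, move R, go to s0
s0 | __[_]xxzx   read _ → write z, move R, go to s1
s1 | __z[x]xzx   read x → write _, move L, go to s1
s1 | __[z]_xzx   read z → write _, move R, go to s0
s0 | ___[_]xzx   read _ → write z, move R, go to s1
s1 | ___z[x]zx   read x → write _, move L, go to s1
s1 | ___[z]_zx   read z → write _, move R, go to s0
s0 | ____[_]zx   read _ → write z, move R, go to s1
s1 | ____z[z]x   read z → write _, move R, go to s0
s0 | ____z_[x]
No transition is defined for (s0, x); M halts in state s0.

s0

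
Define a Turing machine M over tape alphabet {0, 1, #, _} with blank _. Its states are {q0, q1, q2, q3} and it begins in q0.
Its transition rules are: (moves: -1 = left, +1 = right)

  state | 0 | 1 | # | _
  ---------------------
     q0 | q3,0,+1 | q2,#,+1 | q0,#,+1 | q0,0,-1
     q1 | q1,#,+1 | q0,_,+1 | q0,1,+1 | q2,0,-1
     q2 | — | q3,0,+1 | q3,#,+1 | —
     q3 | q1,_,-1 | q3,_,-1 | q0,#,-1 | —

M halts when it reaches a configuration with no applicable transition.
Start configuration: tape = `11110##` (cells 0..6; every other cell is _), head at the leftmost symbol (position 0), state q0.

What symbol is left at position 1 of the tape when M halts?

0

state=q0 head=0 tape=[1]1110##   (q0,1)→(q2,#,+1)
state=q2 head=1 tape=#[1]110##   (q2,1)→(q3,0,+1)
state=q3 head=2 tape=#0[1]10##   (q3,1)→(q3,_,-1)
state=q3 head=1 tape=#[0]_10##   (q3,0)→(q1,_,-1)
state=q1 head=0 tape=[#]__10##   (q1,#)→(q0,1,+1)
state=q0 head=1 tape=1[_]_10##   (q0,_)→(q0,0,-1)
state=q0 head=0 tape=[1]0_10##   (q0,1)→(q2,#,+1)
state=q2 head=1 tape=#[0]_10##
Cell 1 holds 0 when M halts.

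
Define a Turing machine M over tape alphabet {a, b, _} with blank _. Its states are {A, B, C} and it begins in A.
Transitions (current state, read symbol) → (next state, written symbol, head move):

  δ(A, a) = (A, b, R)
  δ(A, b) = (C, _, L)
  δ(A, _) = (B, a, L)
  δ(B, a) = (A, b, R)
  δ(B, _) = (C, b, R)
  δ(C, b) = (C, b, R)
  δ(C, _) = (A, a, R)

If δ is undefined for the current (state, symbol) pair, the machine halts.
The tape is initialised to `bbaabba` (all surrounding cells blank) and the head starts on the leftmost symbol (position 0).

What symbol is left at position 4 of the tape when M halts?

a

A | _[b]baabba   read b → write _, move L, go to C
C | [_]_baabba   read _ → write a, move R, go to A
A | a[_]baabba   read _ → write a, move L, go to B
B | [a]abaabba   read a → write b, move R, go to A
A | b[a]baabba   read a → write b, move R, go to A
A | bb[b]aabba   read b → write _, move L, go to C
C | b[b]_aabba   read b → write b, move R, go to C
C | bb[_]aabba   read _ → write a, move R, go to A
A | bba[a]abba   read a → write b, move R, go to A
A | bbab[a]bba   read a → write b, move R, go to A
A | bbabb[b]ba   read b → write _, move L, go to C
C | bbab[b]_ba   read b → write b, move R, go to C
C | bbabb[_]ba   read _ → write a, move R, go to A
A | bbabba[b]a   read b → write _, move L, go to C
C | bbabb[a]_a
Cell 4 holds a when M halts.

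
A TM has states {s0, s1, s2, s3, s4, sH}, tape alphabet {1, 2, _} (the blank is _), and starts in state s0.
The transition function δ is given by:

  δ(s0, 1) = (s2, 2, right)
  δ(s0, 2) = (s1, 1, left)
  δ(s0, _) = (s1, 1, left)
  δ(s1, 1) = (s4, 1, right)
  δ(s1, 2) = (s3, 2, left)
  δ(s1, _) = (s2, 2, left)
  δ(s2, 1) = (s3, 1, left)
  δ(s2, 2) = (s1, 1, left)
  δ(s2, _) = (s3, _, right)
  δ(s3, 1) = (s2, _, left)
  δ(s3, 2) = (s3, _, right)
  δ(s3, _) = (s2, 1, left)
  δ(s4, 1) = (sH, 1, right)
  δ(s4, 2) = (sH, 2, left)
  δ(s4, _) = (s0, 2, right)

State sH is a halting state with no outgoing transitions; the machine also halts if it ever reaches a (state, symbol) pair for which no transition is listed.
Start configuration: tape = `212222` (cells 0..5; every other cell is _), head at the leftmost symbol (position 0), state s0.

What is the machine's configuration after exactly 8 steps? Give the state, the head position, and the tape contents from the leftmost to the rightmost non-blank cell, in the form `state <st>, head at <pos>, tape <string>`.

state s3, head at 0, tape 112222

state=s0 head=0 tape=__[2]12222   (s0,2)→(s1,1,left)
state=s1 head=-1 tape=_[_]112222   (s1,_)→(s2,2,left)
state=s2 head=-2 tape=[_]2112222   (s2,_)→(s3,_,right)
state=s3 head=-1 tape=_[2]112222   (s3,2)→(s3,_,right)
state=s3 head=0 tape=__[1]12222   (s3,1)→(s2,_,left)
state=s2 head=-1 tape=_[_]_12222   (s2,_)→(s3,_,right)
state=s3 head=0 tape=__[_]12222   (s3,_)→(s2,1,left)
state=s2 head=-1 tape=_[_]112222   (s2,_)→(s3,_,right)
state=s3 head=0 tape=__[1]12222
After 8 steps: state s3, head at 0, tape 112222.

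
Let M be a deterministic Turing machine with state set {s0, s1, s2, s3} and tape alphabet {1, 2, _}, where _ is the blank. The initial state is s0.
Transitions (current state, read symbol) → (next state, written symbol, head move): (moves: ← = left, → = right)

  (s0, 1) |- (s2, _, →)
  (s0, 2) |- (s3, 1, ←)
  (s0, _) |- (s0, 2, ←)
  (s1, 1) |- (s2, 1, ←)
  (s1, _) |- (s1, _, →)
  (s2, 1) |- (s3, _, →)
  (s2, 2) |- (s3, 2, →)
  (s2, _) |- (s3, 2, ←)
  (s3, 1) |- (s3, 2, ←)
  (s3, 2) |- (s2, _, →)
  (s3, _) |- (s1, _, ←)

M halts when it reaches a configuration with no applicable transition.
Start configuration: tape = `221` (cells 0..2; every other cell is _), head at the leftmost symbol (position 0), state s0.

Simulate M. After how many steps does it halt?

9

state=s0 head=0 tape=___[2]21   (s0,2)→(s3,1,←)
state=s3 head=-1 tape=__[_]121   (s3,_)→(s1,_,←)
state=s1 head=-2 tape=_[_]_121   (s1,_)→(s1,_,→)
state=s1 head=-1 tape=__[_]121   (s1,_)→(s1,_,→)
state=s1 head=0 tape=___[1]21   (s1,1)→(s2,1,←)
state=s2 head=-1 tape=__[_]121   (s2,_)→(s3,2,←)
state=s3 head=-2 tape=_[_]2121   (s3,_)→(s1,_,←)
state=s1 head=-3 tape=[_]_2121   (s1,_)→(s1,_,→)
state=s1 head=-2 tape=_[_]2121   (s1,_)→(s1,_,→)
state=s1 head=-1 tape=__[2]121
M halts after 9 transitions.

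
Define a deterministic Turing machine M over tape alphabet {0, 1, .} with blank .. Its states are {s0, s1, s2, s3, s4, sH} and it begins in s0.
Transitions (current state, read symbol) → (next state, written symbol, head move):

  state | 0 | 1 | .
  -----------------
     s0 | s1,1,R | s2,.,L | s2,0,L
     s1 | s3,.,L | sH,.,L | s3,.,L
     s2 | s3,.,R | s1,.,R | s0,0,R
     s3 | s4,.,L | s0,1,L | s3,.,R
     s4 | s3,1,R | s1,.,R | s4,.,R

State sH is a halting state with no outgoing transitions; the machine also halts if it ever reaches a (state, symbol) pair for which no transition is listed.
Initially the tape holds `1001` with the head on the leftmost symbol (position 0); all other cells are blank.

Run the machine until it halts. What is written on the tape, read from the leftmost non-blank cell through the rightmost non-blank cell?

s0 | .[1]001   read 1 → write ., move L, go to s2
s2 | [.].001   read . → write 0, move R, go to s0
s0 | 0[.]001   read . → write 0, move L, go to s2
s2 | [0]0001   read 0 → write ., move R, go to s3
s3 | .[0]001   read 0 → write ., move L, go to s4
s4 | [.].001   read . → write ., move R, go to s4
s4 | .[.]001   read . → write ., move R, go to s4
s4 | ..[0]01   read 0 → write 1, move R, go to s3
s3 | ..1[0]1   read 0 → write ., move L, go to s4
s4 | ..[1].1   read 1 → write ., move R, go to s1
s1 | ...[.]1   read . → write ., move L, go to s3
s3 | ..[.].1   read . → write ., move R, go to s3
s3 | ...[.]1   read . → write ., move R, go to s3
s3 | ....[1]   read 1 → write 1, move L, go to s0
s0 | ...[.]1   read . → write 0, move L, go to s2
s2 | ..[.]01   read . → write 0, move R, go to s0
s0 | ..0[0]1   read 0 → write 1, move R, go to s1
s1 | ..01[1]   read 1 → write ., move L, go to sH
sH | ..0[1].
The non-blank tape span at halt is 01.

01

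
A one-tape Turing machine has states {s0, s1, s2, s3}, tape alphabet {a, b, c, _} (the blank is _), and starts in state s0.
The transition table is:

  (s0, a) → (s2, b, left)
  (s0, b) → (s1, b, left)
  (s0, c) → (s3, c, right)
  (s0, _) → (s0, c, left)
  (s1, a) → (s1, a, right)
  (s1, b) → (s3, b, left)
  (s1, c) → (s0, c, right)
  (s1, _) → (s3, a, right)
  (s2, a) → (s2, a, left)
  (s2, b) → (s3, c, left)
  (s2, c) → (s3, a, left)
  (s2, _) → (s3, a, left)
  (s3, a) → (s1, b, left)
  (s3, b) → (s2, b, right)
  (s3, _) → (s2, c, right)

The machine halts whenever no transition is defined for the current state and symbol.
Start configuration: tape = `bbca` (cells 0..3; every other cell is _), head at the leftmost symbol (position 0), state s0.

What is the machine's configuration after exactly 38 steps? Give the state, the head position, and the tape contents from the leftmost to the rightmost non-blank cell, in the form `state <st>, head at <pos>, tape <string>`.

state s1, head at -6, tape bcaaaaaca

state=s0 head=0 tape=______[b]bca   (s0,b)→(s1,b,left)
state=s1 head=-1 tape=_____[_]bbca   (s1,_)→(s3,a,right)
state=s3 head=0 tape=_____a[b]bca   (s3,b)→(s2,b,right)
state=s2 head=1 tape=_____ab[b]ca   (s2,b)→(s3,c,left)
state=s3 head=0 tape=_____a[b]cca   (s3,b)→(s2,b,right)
state=s2 head=1 tape=_____ab[c]ca   (s2,c)→(s3,a,left)
state=s3 head=0 tape=_____a[b]aca   (s3,b)→(s2,b,right)
state=s2 head=1 tape=_____ab[a]ca   (s2,a)→(s2,a,left)
state=s2 head=0 tape=_____a[b]aca   (s2,b)→(s3,c,left)
state=s3 head=-1 tape=_____[a]caca   (s3,a)→(s1,b,left)
state=s1 head=-2 tape=____[_]bcaca   (s1,_)→(s3,a,right)
state=s3 head=-1 tape=____a[b]caca   (s3,b)→(s2,b,right)
state=s2 head=0 tape=____ab[c]aca   (s2,c)→(s3,a,left)
state=s3 head=-1 tape=____a[b]aaca   (s3,b)→(s2,b,right)
state=s2 head=0 tape=____ab[a]aca   (s2,a)→(s2,a,left)
state=s2 head=-1 tape=____a[b]aaca   (s2,b)→(s3,c,left)
state=s3 head=-2 tape=____[a]caaca   (s3,a)→(s1,b,left)
state=s1 head=-3 tape=___[_]bcaaca   (s1,_)→(s3,a,right)
state=s3 head=-2 tape=___a[b]caaca   (s3,b)→(s2,b,right)
state=s2 head=-1 tape=___ab[c]aaca   (s2,c)→(s3,a,left)
state=s3 head=-2 tape=___a[b]aaaca   (s3,b)→(s2,b,right)
state=s2 head=-1 tape=___ab[a]aaca   (s2,a)→(s2,a,left)
state=s2 head=-2 tape=___a[b]aaaca   (s2,b)→(s3,c,left)
state=s3 head=-3 tape=___[a]caaaca   (s3,a)→(s1,b,left)
state=s1 head=-4 tape=__[_]bcaaaca   (s1,_)→(s3,a,right)
state=s3 head=-3 tape=__a[b]caaaca   (s3,b)→(s2,b,right)
state=s2 head=-2 tape=__ab[c]aaaca   (s2,c)→(s3,a,left)
state=s3 head=-3 tape=__a[b]aaaaca   (s3,b)→(s2,b,right)
state=s2 head=-2 tape=__ab[a]aaaca   (s2,a)→(s2,a,left)
state=s2 head=-3 tape=__a[b]aaaaca   (s2,b)→(s3,c,left)
state=s3 head=-4 tape=__[a]caaaaca   (s3,a)→(s1,b,left)
state=s1 head=-5 tape=_[_]bcaaaaca   (s1,_)→(s3,a,right)
state=s3 head=-4 tape=_a[b]caaaaca   (s3,b)→(s2,b,right)
state=s2 head=-3 tape=_ab[c]aaaaca   (s2,c)→(s3,a,left)
state=s3 head=-4 tape=_a[b]aaaaaca   (s3,b)→(s2,b,right)
state=s2 head=-3 tape=_ab[a]aaaaca   (s2,a)→(s2,a,left)
state=s2 head=-4 tape=_a[b]aaaaaca   (s2,b)→(s3,c,left)
state=s3 head=-5 tape=_[a]caaaaaca   (s3,a)→(s1,b,left)
state=s1 head=-6 tape=[_]bcaaaaaca
After 38 steps: state s1, head at -6, tape bcaaaaaca.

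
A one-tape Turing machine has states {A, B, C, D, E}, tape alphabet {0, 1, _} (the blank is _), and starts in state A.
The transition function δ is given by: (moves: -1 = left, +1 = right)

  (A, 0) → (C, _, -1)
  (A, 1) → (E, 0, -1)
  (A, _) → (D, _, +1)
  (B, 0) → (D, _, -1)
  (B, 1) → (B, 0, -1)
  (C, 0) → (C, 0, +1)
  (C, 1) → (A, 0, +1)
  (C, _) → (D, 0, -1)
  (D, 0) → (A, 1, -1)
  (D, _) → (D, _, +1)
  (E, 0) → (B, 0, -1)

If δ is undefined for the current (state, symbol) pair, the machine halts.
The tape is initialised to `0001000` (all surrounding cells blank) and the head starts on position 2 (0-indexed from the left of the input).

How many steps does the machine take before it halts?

9

state=A head=2 tape=__00[0]1000   (A,0)→(C,_,-1)
state=C head=1 tape=__0[0]_1000   (C,0)→(C,0,+1)
state=C head=2 tape=__00[_]1000   (C,_)→(D,0,-1)
state=D head=1 tape=__0[0]01000   (D,0)→(A,1,-1)
state=A head=0 tape=__[0]101000   (A,0)→(C,_,-1)
state=C head=-1 tape=_[_]_101000   (C,_)→(D,0,-1)
state=D head=-2 tape=[_]0_101000   (D,_)→(D,_,+1)
state=D head=-1 tape=_[0]_101000   (D,0)→(A,1,-1)
state=A head=-2 tape=[_]1_101000   (A,_)→(D,_,+1)
state=D head=-1 tape=_[1]_101000
M halts after 9 transitions.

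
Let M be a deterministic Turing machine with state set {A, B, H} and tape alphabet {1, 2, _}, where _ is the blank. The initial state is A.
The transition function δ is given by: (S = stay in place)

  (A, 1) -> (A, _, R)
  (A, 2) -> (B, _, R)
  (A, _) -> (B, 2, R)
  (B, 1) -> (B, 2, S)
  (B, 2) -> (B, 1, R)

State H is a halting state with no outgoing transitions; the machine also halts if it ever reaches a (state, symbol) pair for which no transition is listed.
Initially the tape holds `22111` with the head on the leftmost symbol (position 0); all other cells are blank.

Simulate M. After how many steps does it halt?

8

state=A head=0 tape=[2]2111_   (A,2)→(B,_,R)
state=B head=1 tape=_[2]111_   (B,2)→(B,1,R)
state=B head=2 tape=_1[1]11_   (B,1)→(B,2,S)
state=B head=2 tape=_1[2]11_   (B,2)→(B,1,R)
state=B head=3 tape=_11[1]1_   (B,1)→(B,2,S)
state=B head=3 tape=_11[2]1_   (B,2)→(B,1,R)
state=B head=4 tape=_111[1]_   (B,1)→(B,2,S)
state=B head=4 tape=_111[2]_   (B,2)→(B,1,R)
state=B head=5 tape=_1111[_]
M halts after 8 transitions.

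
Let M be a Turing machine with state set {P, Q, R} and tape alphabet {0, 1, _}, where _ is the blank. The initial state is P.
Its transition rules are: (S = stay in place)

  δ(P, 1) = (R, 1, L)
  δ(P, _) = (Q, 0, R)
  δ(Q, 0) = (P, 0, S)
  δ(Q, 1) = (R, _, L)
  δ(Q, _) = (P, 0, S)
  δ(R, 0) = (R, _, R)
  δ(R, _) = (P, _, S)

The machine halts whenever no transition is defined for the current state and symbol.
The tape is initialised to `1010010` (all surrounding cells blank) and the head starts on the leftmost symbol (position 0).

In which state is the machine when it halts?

P

state=P head=0 tape=_[1]010010   (P,1)→(R,1,L)
state=R head=-1 tape=[_]1010010   (R,_)→(P,_,S)
state=P head=-1 tape=[_]1010010   (P,_)→(Q,0,R)
state=Q head=0 tape=0[1]010010   (Q,1)→(R,_,L)
state=R head=-1 tape=[0]_010010   (R,0)→(R,_,R)
state=R head=0 tape=_[_]010010   (R,_)→(P,_,S)
state=P head=0 tape=_[_]010010   (P,_)→(Q,0,R)
state=Q head=1 tape=_0[0]10010   (Q,0)→(P,0,S)
state=P head=1 tape=_0[0]10010
No transition is defined for (P, 0); M halts in state P.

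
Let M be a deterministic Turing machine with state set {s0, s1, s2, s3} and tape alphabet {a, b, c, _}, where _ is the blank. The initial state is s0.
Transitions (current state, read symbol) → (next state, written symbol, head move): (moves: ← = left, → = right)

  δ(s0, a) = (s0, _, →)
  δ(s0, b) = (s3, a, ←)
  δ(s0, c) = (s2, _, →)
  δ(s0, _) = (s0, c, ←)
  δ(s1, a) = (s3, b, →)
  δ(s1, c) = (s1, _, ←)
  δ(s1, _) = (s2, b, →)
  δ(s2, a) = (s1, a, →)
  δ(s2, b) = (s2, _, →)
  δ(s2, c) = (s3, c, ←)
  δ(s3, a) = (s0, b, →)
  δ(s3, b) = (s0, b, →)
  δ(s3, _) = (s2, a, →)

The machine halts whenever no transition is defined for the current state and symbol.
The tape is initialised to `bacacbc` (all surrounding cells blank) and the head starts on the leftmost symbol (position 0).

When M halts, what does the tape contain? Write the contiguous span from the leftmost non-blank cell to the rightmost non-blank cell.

s0 | _[b]acacbc   read b → write a, move ←, go to s3
s3 | [_]aacacbc   read _ → write a, move →, go to s2
s2 | a[a]acacbc   read a → write a, move →, go to s1
s1 | aa[a]cacbc   read a → write b, move →, go to s3
s3 | aab[c]acbc
The non-blank tape span at halt is aabcacbc.

aabcacbc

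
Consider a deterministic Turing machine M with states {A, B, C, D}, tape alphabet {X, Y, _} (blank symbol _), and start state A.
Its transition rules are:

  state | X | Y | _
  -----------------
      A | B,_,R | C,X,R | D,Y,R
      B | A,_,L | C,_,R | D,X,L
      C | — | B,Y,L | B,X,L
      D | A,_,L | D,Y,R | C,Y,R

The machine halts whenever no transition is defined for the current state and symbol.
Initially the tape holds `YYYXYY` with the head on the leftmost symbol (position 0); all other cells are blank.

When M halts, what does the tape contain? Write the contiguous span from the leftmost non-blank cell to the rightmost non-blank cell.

YYXYYXYY

A | __[Y]YYXYY   read Y → write X, move R, go to C
C | __X[Y]YXYY   read Y → write Y, move L, go to B
B | __[X]YYXYY   read X → write _, move L, go to A
A | _[_]_YYXYY   read _ → write Y, move R, go to D
D | _Y[_]YYXYY   read _ → write Y, move R, go to C
C | _YY[Y]YXYY   read Y → write Y, move L, go to B
B | _Y[Y]YYXYY   read Y → write _, move R, go to C
C | _Y_[Y]YXYY   read Y → write Y, move L, go to B
B | _Y[_]YYXYY   read _ → write X, move L, go to D
D | _[Y]XYYXYY   read Y → write Y, move R, go to D
D | _Y[X]YYXYY   read X → write _, move L, go to A
A | _[Y]_YYXYY   read Y → write X, move R, go to C
C | _X[_]YYXYY   read _ → write X, move L, go to B
B | _[X]XYYXYY   read X → write _, move L, go to A
A | [_]_XYYXYY   read _ → write Y, move R, go to D
D | Y[_]XYYXYY   read _ → write Y, move R, go to C
C | YY[X]YYXYY
The non-blank tape span at halt is YYXYYXYY.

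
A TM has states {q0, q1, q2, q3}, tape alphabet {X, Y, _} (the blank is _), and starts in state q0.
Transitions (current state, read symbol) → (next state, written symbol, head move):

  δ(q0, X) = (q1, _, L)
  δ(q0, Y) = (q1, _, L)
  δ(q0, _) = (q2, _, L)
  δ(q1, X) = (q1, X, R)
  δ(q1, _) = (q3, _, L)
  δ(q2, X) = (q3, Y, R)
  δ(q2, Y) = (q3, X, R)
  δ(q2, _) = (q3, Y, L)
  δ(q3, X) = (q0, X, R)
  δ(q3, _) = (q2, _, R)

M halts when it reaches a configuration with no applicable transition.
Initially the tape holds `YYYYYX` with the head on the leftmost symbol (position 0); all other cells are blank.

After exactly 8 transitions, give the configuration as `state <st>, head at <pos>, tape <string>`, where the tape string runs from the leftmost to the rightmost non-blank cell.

q0 | __[Y]YYYYX   read Y → write _, move L, go to q1
q1 | _[_]_YYYYX   read _ → write _, move L, go to q3
q3 | [_]__YYYYX   read _ → write _, move R, go to q2
q2 | _[_]_YYYYX   read _ → write Y, move L, go to q3
q3 | [_]Y_YYYYX   read _ → write _, move R, go to q2
q2 | _[Y]_YYYYX   read Y → write X, move R, go to q3
q3 | _X[_]YYYYX   read _ → write _, move R, go to q2
q2 | _X_[Y]YYYX   read Y → write X, move R, go to q3
q3 | _X_X[Y]YYX
After 8 steps: state q3, head at 2, tape X_XYYYX.

state q3, head at 2, tape X_XYYYX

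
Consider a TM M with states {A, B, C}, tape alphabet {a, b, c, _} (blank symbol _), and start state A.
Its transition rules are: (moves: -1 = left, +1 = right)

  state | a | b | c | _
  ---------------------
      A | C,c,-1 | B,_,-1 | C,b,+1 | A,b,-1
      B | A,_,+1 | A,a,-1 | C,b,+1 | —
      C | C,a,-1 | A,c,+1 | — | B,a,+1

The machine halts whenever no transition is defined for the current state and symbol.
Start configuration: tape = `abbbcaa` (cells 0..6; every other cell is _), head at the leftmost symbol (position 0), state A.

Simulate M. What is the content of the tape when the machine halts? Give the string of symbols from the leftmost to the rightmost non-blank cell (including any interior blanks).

state=A head=0 tape=_[a]bbbcaa   (A,a)→(C,c,-1)
state=C head=-1 tape=[_]cbbbcaa   (C,_)→(B,a,+1)
state=B head=0 tape=a[c]bbbcaa   (B,c)→(C,b,+1)
state=C head=1 tape=ab[b]bbcaa   (C,b)→(A,c,+1)
state=A head=2 tape=abc[b]bcaa   (A,b)→(B,_,-1)
state=B head=1 tape=ab[c]_bcaa   (B,c)→(C,b,+1)
state=C head=2 tape=abb[_]bcaa   (C,_)→(B,a,+1)
state=B head=3 tape=abba[b]caa   (B,b)→(A,a,-1)
state=A head=2 tape=abb[a]acaa   (A,a)→(C,c,-1)
state=C head=1 tape=ab[b]cacaa   (C,b)→(A,c,+1)
state=A head=2 tape=abc[c]acaa   (A,c)→(C,b,+1)
state=C head=3 tape=abcb[a]caa   (C,a)→(C,a,-1)
state=C head=2 tape=abc[b]acaa   (C,b)→(A,c,+1)
state=A head=3 tape=abcc[a]caa   (A,a)→(C,c,-1)
state=C head=2 tape=abc[c]ccaa
The non-blank tape span at halt is abccccaa.

abccccaa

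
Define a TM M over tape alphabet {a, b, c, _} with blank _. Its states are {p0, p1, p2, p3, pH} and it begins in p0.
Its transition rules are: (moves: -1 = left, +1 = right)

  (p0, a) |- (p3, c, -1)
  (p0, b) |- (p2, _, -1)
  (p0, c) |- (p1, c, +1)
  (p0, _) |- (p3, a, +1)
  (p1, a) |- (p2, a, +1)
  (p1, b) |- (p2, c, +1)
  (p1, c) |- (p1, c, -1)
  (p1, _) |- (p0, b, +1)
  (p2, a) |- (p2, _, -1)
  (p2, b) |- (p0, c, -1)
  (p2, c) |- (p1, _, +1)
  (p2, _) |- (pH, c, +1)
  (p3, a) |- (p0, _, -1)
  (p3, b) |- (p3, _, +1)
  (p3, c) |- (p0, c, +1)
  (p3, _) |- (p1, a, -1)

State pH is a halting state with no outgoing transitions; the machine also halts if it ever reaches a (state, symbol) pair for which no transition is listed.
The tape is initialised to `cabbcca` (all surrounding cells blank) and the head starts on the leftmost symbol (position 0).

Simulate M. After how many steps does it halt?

32

p0 | _[c]abbcca__   read c → write c, move +1, go to p1
p1 | _c[a]bbcca__   read a → write a, move +1, go to p2
p2 | _ca[b]bcca__   read b → write c, move -1, go to p0
p0 | _c[a]cbcca__   read a → write c, move -1, go to p3
p3 | _[c]ccbcca__   read c → write c, move +1, go to p0
p0 | _c[c]cbcca__   read c → write c, move +1, go to p1
p1 | _cc[c]bcca__   read c → write c, move -1, go to p1
p1 | _c[c]cbcca__   read c → write c, move -1, go to p1
p1 | _[c]ccbcca__   read c → write c, move -1, go to p1
p1 | [_]cccbcca__   read _ → write b, move +1, go to p0
p0 | b[c]ccbcca__   read c → write c, move +1, go to p1
p1 | bc[c]cbcca__   read c → write c, move -1, go to p1
p1 | b[c]ccbcca__   read c → write c, move -1, go to p1
p1 | [b]cccbcca__   read b → write c, move +1, go to p2
p2 | c[c]ccbcca__   read c → write _, move +1, go to p1
p1 | c_[c]cbcca__   read c → write c, move -1, go to p1
p1 | c[_]ccbcca__   read _ → write b, move +1, go to p0
p0 | cb[c]cbcca__   read c → write c, move +1, go to p1
p1 | cbc[c]bcca__   read c → write c, move -1, go to p1
p1 | cb[c]cbcca__   read c → write c, move -1, go to p1
p1 | c[b]ccbcca__   read b → write c, move +1, go to p2
p2 | cc[c]cbcca__   read c → write _, move +1, go to p1
p1 | cc_[c]bcca__   read c → write c, move -1, go to p1
p1 | cc[_]cbcca__   read _ → write b, move +1, go to p0
p0 | ccb[c]bcca__   read c → write c, move +1, go to p1
p1 | ccbc[b]cca__   read b → write c, move +1, go to p2
p2 | ccbcc[c]ca__   read c → write _, move +1, go to p1
p1 | ccbcc_[c]a__   read c → write c, move -1, go to p1
p1 | ccbcc[_]ca__   read _ → write b, move +1, go to p0
p0 | ccbccb[c]a__   read c → write c, move +1, go to p1
p1 | ccbccbc[a]__   read a → write a, move +1, go to p2
p2 | ccbccbca[_]_   read _ → write c, move +1, go to pH
pH | ccbccbcac[_]
M halts after 32 transitions.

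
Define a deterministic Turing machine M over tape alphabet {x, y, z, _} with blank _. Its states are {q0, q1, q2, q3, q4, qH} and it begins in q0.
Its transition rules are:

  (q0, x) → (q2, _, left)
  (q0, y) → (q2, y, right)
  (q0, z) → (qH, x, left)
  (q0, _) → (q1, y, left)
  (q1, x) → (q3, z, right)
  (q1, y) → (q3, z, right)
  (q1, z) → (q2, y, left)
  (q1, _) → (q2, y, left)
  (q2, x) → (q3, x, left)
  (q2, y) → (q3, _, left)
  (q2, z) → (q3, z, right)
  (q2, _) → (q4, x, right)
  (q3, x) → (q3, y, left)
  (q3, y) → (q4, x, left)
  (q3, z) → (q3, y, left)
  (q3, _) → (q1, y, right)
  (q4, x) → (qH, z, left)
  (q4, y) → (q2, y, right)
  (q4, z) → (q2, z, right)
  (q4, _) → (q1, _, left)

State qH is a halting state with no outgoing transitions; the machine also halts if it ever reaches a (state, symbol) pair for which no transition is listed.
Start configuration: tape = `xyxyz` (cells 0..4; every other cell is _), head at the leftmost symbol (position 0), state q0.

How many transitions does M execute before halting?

23

state=q0 head=0 tape=_____[x]yxyz   (q0,x)→(q2,_,left)
state=q2 head=-1 tape=____[_]_yxyz   (q2,_)→(q4,x,right)
state=q4 head=0 tape=____x[_]yxyz   (q4,_)→(q1,_,left)
state=q1 head=-1 tape=____[x]_yxyz   (q1,x)→(q3,z,right)
state=q3 head=0 tape=____z[_]yxyz   (q3,_)→(q1,y,right)
state=q1 head=1 tape=____zy[y]xyz   (q1,y)→(q3,z,right)
state=q3 head=2 tape=____zyz[x]yz   (q3,x)→(q3,y,left)
state=q3 head=1 tape=____zy[z]yyz   (q3,z)→(q3,y,left)
state=q3 head=0 tape=____z[y]yyyz   (q3,y)→(q4,x,left)
state=q4 head=-1 tape=____[z]xyyyz   (q4,z)→(q2,z,right)
state=q2 head=0 tape=____z[x]yyyz   (q2,x)→(q3,x,left)
state=q3 head=-1 tape=____[z]xyyyz   (q3,z)→(q3,y,left)
state=q3 head=-2 tape=___[_]yxyyyz   (q3,_)→(q1,y,right)
state=q1 head=-1 tape=___y[y]xyyyz   (q1,y)→(q3,z,right)
state=q3 head=0 tape=___yz[x]yyyz   (q3,x)→(q3,y,left)
state=q3 head=-1 tape=___y[z]yyyyz   (q3,z)→(q3,y,left)
state=q3 head=-2 tape=___[y]yyyyyz   (q3,y)→(q4,x,left)
state=q4 head=-3 tape=__[_]xyyyyyz   (q4,_)→(q1,_,left)
state=q1 head=-4 tape=_[_]_xyyyyyz   (q1,_)→(q2,y,left)
state=q2 head=-5 tape=[_]y_xyyyyyz   (q2,_)→(q4,x,right)
state=q4 head=-4 tape=x[y]_xyyyyyz   (q4,y)→(q2,y,right)
state=q2 head=-3 tape=xy[_]xyyyyyz   (q2,_)→(q4,x,right)
state=q4 head=-2 tape=xyx[x]yyyyyz   (q4,x)→(qH,z,left)
state=qH head=-3 tape=xy[x]zyyyyyz
M halts after 23 transitions.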